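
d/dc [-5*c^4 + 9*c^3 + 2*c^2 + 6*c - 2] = -20*c^3 + 27*c^2 + 4*c + 6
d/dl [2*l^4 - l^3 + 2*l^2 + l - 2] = 8*l^3 - 3*l^2 + 4*l + 1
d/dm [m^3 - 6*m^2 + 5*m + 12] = 3*m^2 - 12*m + 5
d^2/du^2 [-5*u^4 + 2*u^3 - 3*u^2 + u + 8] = -60*u^2 + 12*u - 6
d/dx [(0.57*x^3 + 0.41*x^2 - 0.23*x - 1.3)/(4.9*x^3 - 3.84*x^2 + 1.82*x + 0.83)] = (-4.1978*x^4 + 4.3288*x^3 + 20.3923*x^2 - 9.3034*x + 2.1751)/(24.01*x^6 - 37.632*x^5 + 32.5816*x^4 - 5.8436*x^3 - 3.062*x^2 + 3.0212*x + 0.6889)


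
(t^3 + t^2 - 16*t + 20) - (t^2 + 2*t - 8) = t^3 - 18*t + 28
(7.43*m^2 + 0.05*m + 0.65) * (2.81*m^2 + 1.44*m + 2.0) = 20.8783*m^4 + 10.8397*m^3 + 16.7585*m^2 + 1.036*m + 1.3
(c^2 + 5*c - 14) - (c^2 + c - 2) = 4*c - 12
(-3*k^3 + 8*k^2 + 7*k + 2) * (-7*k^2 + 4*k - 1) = 21*k^5 - 68*k^4 - 14*k^3 + 6*k^2 + k - 2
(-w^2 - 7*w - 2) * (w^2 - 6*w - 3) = -w^4 - w^3 + 43*w^2 + 33*w + 6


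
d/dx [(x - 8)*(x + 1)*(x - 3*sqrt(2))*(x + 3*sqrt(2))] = 4*x^3 - 21*x^2 - 52*x + 126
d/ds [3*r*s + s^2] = 3*r + 2*s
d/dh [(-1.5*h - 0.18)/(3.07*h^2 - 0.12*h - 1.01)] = (4.605*h^2 + 1.1052*h + 1.4934)/(9.4249*h^4 - 0.7368*h^3 - 6.187*h^2 + 0.2424*h + 1.0201)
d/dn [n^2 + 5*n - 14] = 2*n + 5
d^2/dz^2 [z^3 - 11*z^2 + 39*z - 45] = 6*z - 22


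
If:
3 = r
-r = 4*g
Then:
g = -3/4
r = 3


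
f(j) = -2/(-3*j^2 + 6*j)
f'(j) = -2*(6*j - 6)/(-3*j^2 + 6*j)^2 = 4*(1 - j)/(3*j^2*(j - 2)^2)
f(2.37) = 0.76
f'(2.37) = -2.38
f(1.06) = -0.67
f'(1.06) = -0.08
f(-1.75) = 0.10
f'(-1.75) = 0.09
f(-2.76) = 0.05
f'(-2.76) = 0.03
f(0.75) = -0.71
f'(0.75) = 0.38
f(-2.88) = 0.05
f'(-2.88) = 0.03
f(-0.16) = 1.93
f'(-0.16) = 12.95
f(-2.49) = 0.06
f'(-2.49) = 0.04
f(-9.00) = 0.01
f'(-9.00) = 0.00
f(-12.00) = 0.00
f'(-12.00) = 0.00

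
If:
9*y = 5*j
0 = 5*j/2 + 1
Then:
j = -2/5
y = -2/9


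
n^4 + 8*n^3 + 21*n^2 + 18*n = n*(n + 2)*(n + 3)^2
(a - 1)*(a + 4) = a^2 + 3*a - 4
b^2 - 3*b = b*(b - 3)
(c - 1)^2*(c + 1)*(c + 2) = c^4 + c^3 - 3*c^2 - c + 2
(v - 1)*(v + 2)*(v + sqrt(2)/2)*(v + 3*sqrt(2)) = v^4 + v^3 + 7*sqrt(2)*v^3/2 + v^2 + 7*sqrt(2)*v^2/2 - 7*sqrt(2)*v + 3*v - 6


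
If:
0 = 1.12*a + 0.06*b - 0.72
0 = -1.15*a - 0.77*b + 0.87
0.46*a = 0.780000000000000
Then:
No Solution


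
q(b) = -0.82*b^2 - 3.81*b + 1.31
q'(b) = -1.64*b - 3.81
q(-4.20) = 2.85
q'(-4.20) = 3.08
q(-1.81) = 5.52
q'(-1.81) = -0.84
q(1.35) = -5.33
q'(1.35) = -6.02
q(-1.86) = 5.56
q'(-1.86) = -0.76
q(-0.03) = 1.42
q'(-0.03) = -3.76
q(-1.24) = 4.77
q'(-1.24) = -1.78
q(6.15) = -53.14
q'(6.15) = -13.90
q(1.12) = -3.99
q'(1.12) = -5.65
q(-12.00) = -71.05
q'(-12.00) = 15.87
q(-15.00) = -126.04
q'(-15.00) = 20.79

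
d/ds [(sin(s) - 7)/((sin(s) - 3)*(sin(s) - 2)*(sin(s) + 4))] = 2*(-sin(s)^3 + 11*sin(s)^2 - 7*sin(s) - 37)*cos(s)/((sin(s) - 3)^2*(sin(s) - 2)^2*(sin(s) + 4)^2)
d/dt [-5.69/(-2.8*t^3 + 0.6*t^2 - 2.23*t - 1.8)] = (-47.796*t^2 + 6.828*t - 12.6887)/(2.8*t^3 - 0.6*t^2 + 2.23*t + 1.8)^2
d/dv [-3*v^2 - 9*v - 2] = -6*v - 9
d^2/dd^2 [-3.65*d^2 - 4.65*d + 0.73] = -7.30000000000000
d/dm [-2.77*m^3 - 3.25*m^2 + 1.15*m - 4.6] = -8.31*m^2 - 6.5*m + 1.15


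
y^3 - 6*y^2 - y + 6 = (y - 6)*(y - 1)*(y + 1)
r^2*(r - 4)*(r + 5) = r^4 + r^3 - 20*r^2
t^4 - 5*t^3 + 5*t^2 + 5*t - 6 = (t - 3)*(t - 2)*(t - 1)*(t + 1)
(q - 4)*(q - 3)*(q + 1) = q^3 - 6*q^2 + 5*q + 12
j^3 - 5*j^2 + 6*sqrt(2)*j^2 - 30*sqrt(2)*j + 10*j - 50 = (j - 5)*(j + sqrt(2))*(j + 5*sqrt(2))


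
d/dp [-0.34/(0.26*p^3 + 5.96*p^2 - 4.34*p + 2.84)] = (0.2652*p^2 + 4.0528*p - 1.4756)/(0.26*p^3 + 5.96*p^2 - 4.34*p + 2.84)^2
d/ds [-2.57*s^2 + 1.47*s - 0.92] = 1.47 - 5.14*s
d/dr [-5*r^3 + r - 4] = 1 - 15*r^2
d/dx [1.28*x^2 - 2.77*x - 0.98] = 2.56*x - 2.77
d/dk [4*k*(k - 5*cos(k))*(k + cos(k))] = 16*k^2*sin(k) + 12*k^2 + 20*k*sin(2*k) - 32*k*cos(k) - 20*cos(k)^2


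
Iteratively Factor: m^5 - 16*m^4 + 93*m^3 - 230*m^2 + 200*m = (m - 5)*(m^4 - 11*m^3 + 38*m^2 - 40*m) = (m - 5)*(m - 2)*(m^3 - 9*m^2 + 20*m) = m*(m - 5)*(m - 2)*(m^2 - 9*m + 20) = m*(m - 5)^2*(m - 2)*(m - 4)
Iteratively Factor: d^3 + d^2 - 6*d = (d - 2)*(d^2 + 3*d) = d*(d - 2)*(d + 3)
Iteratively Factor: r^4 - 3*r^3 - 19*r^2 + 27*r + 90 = (r + 2)*(r^3 - 5*r^2 - 9*r + 45) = (r - 5)*(r + 2)*(r^2 - 9) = (r - 5)*(r + 2)*(r + 3)*(r - 3)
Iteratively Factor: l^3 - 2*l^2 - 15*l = (l + 3)*(l^2 - 5*l) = (l - 5)*(l + 3)*(l)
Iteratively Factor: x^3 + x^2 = (x)*(x^2 + x) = x^2*(x + 1)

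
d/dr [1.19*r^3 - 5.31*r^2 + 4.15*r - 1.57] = 3.57*r^2 - 10.62*r + 4.15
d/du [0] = 0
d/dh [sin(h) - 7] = cos(h)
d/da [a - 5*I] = 1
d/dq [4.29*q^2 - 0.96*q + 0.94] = 8.58*q - 0.96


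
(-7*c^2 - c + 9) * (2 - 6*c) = 42*c^3 - 8*c^2 - 56*c + 18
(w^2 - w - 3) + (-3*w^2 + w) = -2*w^2 - 3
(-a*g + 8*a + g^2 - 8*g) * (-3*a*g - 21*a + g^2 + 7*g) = 3*a^2*g^2 - 3*a^2*g - 168*a^2 - 4*a*g^3 + 4*a*g^2 + 224*a*g + g^4 - g^3 - 56*g^2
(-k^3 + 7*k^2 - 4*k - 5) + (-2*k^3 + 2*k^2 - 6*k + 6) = -3*k^3 + 9*k^2 - 10*k + 1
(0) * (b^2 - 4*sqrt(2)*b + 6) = 0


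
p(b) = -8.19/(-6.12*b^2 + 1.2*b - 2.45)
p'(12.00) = -0.00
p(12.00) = 0.01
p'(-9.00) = 0.00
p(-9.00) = 0.02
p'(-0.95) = 1.27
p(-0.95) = 0.90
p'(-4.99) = 0.02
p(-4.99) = 0.05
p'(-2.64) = 0.12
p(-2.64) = 0.17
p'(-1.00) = 1.15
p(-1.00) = 0.84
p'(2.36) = -0.20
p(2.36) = 0.24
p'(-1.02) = 1.11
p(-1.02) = 0.82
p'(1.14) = -1.28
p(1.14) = 0.91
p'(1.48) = -0.70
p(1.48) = 0.58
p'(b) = -8.19*(12.24*b - 1.2)/(-6.12*b^2 + 1.2*b - 2.45)^2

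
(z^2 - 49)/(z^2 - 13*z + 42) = (z + 7)/(z - 6)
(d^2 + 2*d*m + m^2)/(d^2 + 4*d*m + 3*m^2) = (d + m)/(d + 3*m)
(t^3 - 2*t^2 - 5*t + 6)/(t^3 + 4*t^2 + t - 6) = (t - 3)/(t + 3)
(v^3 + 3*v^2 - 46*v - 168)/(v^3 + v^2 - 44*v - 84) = (v + 4)/(v + 2)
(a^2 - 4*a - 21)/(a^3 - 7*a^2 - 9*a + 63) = 1/(a - 3)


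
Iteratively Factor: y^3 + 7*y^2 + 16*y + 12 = (y + 2)*(y^2 + 5*y + 6) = (y + 2)^2*(y + 3)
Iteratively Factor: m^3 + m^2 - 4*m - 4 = (m + 1)*(m^2 - 4) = (m - 2)*(m + 1)*(m + 2)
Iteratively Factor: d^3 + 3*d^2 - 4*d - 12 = (d - 2)*(d^2 + 5*d + 6) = (d - 2)*(d + 3)*(d + 2)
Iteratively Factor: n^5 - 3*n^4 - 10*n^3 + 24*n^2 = (n)*(n^4 - 3*n^3 - 10*n^2 + 24*n) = n*(n - 4)*(n^3 + n^2 - 6*n) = n*(n - 4)*(n + 3)*(n^2 - 2*n) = n*(n - 4)*(n - 2)*(n + 3)*(n)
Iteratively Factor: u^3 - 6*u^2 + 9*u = (u)*(u^2 - 6*u + 9) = u*(u - 3)*(u - 3)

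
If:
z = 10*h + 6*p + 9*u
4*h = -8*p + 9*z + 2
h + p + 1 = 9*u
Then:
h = -11*z/12 - 11/30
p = 19*z/12 + 13/30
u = 2*z/27 + 16/135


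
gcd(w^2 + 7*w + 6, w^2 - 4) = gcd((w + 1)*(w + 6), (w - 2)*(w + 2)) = 1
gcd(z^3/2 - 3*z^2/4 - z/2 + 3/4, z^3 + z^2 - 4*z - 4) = z + 1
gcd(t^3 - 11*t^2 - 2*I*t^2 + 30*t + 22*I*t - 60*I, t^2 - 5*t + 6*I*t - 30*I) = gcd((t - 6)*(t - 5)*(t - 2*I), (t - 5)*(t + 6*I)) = t - 5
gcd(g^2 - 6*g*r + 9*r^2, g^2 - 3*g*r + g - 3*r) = -g + 3*r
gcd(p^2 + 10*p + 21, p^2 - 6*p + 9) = 1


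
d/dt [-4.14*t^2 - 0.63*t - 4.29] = -8.28*t - 0.63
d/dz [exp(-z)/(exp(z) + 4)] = 2*(-exp(z) - 2)*exp(-z)/(exp(2*z) + 8*exp(z) + 16)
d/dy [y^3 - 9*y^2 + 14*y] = 3*y^2 - 18*y + 14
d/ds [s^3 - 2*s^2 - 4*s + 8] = 3*s^2 - 4*s - 4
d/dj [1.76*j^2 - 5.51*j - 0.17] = 3.52*j - 5.51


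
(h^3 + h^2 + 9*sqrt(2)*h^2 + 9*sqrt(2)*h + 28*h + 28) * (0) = 0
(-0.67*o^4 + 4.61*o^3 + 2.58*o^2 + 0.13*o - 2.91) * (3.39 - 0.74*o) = 0.4958*o^5 - 5.6827*o^4 + 13.7187*o^3 + 8.65*o^2 + 2.5941*o - 9.8649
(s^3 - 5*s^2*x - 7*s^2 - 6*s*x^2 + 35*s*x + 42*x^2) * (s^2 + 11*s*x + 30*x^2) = s^5 + 6*s^4*x - 7*s^4 - 31*s^3*x^2 - 42*s^3*x - 216*s^2*x^3 + 217*s^2*x^2 - 180*s*x^4 + 1512*s*x^3 + 1260*x^4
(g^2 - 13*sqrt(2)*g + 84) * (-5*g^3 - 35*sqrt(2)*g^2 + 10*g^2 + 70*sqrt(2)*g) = -5*g^5 + 10*g^4 + 30*sqrt(2)*g^4 - 60*sqrt(2)*g^3 + 490*g^3 - 2940*sqrt(2)*g^2 - 980*g^2 + 5880*sqrt(2)*g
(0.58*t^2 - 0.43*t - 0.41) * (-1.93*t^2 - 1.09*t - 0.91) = -1.1194*t^4 + 0.1977*t^3 + 0.7322*t^2 + 0.8382*t + 0.3731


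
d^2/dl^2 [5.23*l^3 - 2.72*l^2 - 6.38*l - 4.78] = 31.38*l - 5.44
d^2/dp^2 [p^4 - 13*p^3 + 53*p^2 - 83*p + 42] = 12*p^2 - 78*p + 106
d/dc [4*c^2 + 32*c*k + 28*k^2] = 8*c + 32*k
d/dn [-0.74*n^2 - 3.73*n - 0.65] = -1.48*n - 3.73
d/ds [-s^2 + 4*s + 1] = 4 - 2*s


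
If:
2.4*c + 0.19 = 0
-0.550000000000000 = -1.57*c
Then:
No Solution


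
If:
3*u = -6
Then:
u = -2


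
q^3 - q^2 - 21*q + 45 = (q - 3)^2*(q + 5)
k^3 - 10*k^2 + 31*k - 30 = (k - 5)*(k - 3)*(k - 2)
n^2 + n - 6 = (n - 2)*(n + 3)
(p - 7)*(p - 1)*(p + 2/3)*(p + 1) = p^4 - 19*p^3/3 - 17*p^2/3 + 19*p/3 + 14/3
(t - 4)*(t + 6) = t^2 + 2*t - 24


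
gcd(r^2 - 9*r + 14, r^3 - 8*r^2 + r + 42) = r - 7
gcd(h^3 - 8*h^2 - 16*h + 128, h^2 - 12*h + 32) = h^2 - 12*h + 32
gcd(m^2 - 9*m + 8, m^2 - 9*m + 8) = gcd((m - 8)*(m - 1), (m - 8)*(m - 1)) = m^2 - 9*m + 8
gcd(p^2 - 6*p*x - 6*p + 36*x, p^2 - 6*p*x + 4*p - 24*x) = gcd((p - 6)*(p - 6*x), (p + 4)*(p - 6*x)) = -p + 6*x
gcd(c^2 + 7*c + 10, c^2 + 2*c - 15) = c + 5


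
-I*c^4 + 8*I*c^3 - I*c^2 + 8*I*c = c*(c - 8)*(c - I)*(-I*c + 1)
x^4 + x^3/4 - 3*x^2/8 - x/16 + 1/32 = (x - 1/2)*(x - 1/4)*(x + 1/2)^2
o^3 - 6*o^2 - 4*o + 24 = (o - 6)*(o - 2)*(o + 2)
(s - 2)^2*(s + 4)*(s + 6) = s^4 + 6*s^3 - 12*s^2 - 56*s + 96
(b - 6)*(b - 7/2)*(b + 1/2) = b^3 - 9*b^2 + 65*b/4 + 21/2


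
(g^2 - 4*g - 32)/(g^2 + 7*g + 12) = (g - 8)/(g + 3)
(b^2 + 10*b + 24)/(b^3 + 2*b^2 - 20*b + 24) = (b + 4)/(b^2 - 4*b + 4)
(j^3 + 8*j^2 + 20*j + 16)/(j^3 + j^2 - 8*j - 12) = (j + 4)/(j - 3)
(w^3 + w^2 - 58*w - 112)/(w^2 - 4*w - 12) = (w^2 - w - 56)/(w - 6)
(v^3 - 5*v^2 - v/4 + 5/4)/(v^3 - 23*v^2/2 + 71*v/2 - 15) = (v + 1/2)/(v - 6)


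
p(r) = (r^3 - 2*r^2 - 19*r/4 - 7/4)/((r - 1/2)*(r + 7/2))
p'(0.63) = 66.80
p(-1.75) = 1.25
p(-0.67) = -0.07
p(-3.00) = 18.57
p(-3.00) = 18.57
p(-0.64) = -0.06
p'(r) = (3*r^2 - 4*r - 19/4)/((r - 1/2)*(r + 7/2)) - (r^3 - 2*r^2 - 19*r/4 - 7/4)/((r - 1/2)*(r + 7/2)^2) - (r^3 - 2*r^2 - 19*r/4 - 7/4)/((r - 1/2)^2*(r + 7/2)) = (16*r^4 + 96*r^3 - 104*r^2 + 168*r + 217)/(16*r^4 + 96*r^3 + 88*r^2 - 168*r + 49)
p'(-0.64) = 0.26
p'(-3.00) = -51.41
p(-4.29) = -25.67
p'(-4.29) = -19.98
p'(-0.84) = -0.23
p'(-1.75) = -3.06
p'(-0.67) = 0.18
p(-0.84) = -0.07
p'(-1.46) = -1.86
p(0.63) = -9.85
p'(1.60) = 1.43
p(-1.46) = 0.55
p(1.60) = -1.85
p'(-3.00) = -51.41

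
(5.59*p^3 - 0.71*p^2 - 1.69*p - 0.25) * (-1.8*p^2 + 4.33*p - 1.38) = -10.062*p^5 + 25.4827*p^4 - 7.7465*p^3 - 5.8879*p^2 + 1.2497*p + 0.345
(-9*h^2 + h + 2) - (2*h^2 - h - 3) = -11*h^2 + 2*h + 5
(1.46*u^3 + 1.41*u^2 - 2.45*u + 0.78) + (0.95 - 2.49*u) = 1.46*u^3 + 1.41*u^2 - 4.94*u + 1.73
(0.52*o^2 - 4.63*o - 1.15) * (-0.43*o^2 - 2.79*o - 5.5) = -0.2236*o^4 + 0.5401*o^3 + 10.5522*o^2 + 28.6735*o + 6.325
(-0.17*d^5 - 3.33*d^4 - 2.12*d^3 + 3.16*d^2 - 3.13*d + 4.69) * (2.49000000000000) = -0.4233*d^5 - 8.2917*d^4 - 5.2788*d^3 + 7.8684*d^2 - 7.7937*d + 11.6781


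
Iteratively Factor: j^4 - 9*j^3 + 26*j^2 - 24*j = (j)*(j^3 - 9*j^2 + 26*j - 24) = j*(j - 4)*(j^2 - 5*j + 6) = j*(j - 4)*(j - 2)*(j - 3)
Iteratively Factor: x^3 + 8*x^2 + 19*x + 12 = (x + 3)*(x^2 + 5*x + 4) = (x + 1)*(x + 3)*(x + 4)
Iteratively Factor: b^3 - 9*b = (b)*(b^2 - 9) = b*(b - 3)*(b + 3)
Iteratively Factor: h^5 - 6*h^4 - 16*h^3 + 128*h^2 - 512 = (h - 4)*(h^4 - 2*h^3 - 24*h^2 + 32*h + 128) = (h - 4)^2*(h^3 + 2*h^2 - 16*h - 32) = (h - 4)^3*(h^2 + 6*h + 8) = (h - 4)^3*(h + 4)*(h + 2)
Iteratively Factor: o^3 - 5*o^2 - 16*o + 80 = (o + 4)*(o^2 - 9*o + 20) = (o - 4)*(o + 4)*(o - 5)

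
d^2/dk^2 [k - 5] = 0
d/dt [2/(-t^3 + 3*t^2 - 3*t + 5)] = 6*(t^2 - 2*t + 1)/(t^3 - 3*t^2 + 3*t - 5)^2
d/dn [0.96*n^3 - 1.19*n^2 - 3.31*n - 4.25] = 2.88*n^2 - 2.38*n - 3.31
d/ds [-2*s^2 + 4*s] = 4 - 4*s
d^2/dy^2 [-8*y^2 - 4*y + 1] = -16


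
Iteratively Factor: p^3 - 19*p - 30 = (p - 5)*(p^2 + 5*p + 6) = (p - 5)*(p + 2)*(p + 3)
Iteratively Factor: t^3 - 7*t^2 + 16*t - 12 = (t - 2)*(t^2 - 5*t + 6) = (t - 3)*(t - 2)*(t - 2)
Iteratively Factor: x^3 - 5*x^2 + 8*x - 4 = (x - 2)*(x^2 - 3*x + 2) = (x - 2)^2*(x - 1)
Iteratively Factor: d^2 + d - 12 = (d + 4)*(d - 3)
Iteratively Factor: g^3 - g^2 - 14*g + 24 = (g - 2)*(g^2 + g - 12) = (g - 3)*(g - 2)*(g + 4)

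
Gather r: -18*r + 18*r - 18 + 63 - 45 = 0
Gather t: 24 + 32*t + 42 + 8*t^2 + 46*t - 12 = 8*t^2 + 78*t + 54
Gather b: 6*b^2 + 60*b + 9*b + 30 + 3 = 6*b^2 + 69*b + 33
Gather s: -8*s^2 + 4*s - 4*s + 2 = 2 - 8*s^2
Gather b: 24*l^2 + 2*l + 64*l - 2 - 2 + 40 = 24*l^2 + 66*l + 36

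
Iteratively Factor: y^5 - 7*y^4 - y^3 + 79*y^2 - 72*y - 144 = (y - 3)*(y^4 - 4*y^3 - 13*y^2 + 40*y + 48) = (y - 3)*(y + 1)*(y^3 - 5*y^2 - 8*y + 48) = (y - 4)*(y - 3)*(y + 1)*(y^2 - y - 12) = (y - 4)^2*(y - 3)*(y + 1)*(y + 3)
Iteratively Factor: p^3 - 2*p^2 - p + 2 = (p + 1)*(p^2 - 3*p + 2) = (p - 2)*(p + 1)*(p - 1)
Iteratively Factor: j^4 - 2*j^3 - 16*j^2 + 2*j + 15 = (j - 1)*(j^3 - j^2 - 17*j - 15) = (j - 5)*(j - 1)*(j^2 + 4*j + 3) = (j - 5)*(j - 1)*(j + 1)*(j + 3)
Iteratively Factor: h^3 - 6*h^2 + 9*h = (h - 3)*(h^2 - 3*h) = h*(h - 3)*(h - 3)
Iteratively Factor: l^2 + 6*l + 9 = (l + 3)*(l + 3)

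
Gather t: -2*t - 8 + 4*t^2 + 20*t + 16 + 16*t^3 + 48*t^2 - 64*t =16*t^3 + 52*t^2 - 46*t + 8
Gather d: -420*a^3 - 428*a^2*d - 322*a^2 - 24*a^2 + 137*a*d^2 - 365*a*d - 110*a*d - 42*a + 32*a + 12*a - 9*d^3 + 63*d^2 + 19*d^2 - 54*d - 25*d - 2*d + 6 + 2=-420*a^3 - 346*a^2 + 2*a - 9*d^3 + d^2*(137*a + 82) + d*(-428*a^2 - 475*a - 81) + 8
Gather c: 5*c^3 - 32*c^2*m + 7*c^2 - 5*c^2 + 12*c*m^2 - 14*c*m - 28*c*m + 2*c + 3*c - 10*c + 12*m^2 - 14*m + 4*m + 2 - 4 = 5*c^3 + c^2*(2 - 32*m) + c*(12*m^2 - 42*m - 5) + 12*m^2 - 10*m - 2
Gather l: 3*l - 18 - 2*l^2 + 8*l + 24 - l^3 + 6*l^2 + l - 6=-l^3 + 4*l^2 + 12*l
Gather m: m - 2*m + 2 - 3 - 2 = -m - 3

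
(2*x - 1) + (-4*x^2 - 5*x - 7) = -4*x^2 - 3*x - 8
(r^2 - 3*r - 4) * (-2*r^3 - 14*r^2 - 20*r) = -2*r^5 - 8*r^4 + 30*r^3 + 116*r^2 + 80*r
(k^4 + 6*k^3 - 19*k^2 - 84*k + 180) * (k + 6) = k^5 + 12*k^4 + 17*k^3 - 198*k^2 - 324*k + 1080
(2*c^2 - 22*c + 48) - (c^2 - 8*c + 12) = c^2 - 14*c + 36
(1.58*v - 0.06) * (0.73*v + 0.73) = 1.1534*v^2 + 1.1096*v - 0.0438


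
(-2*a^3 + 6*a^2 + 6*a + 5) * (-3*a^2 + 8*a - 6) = 6*a^5 - 34*a^4 + 42*a^3 - 3*a^2 + 4*a - 30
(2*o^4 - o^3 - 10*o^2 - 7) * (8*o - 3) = 16*o^5 - 14*o^4 - 77*o^3 + 30*o^2 - 56*o + 21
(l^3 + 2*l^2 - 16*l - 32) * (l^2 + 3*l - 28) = l^5 + 5*l^4 - 38*l^3 - 136*l^2 + 352*l + 896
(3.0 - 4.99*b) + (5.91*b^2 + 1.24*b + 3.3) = 5.91*b^2 - 3.75*b + 6.3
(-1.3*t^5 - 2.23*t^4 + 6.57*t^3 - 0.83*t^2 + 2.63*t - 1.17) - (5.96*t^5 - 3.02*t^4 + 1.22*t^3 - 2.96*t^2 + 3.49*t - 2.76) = -7.26*t^5 + 0.79*t^4 + 5.35*t^3 + 2.13*t^2 - 0.86*t + 1.59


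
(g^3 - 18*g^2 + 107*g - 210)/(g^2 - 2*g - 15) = (g^2 - 13*g + 42)/(g + 3)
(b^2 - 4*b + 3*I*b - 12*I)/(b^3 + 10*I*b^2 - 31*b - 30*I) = (b - 4)/(b^2 + 7*I*b - 10)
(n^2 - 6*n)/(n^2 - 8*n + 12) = n/(n - 2)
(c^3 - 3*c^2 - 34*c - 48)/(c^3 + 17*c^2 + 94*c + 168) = (c^3 - 3*c^2 - 34*c - 48)/(c^3 + 17*c^2 + 94*c + 168)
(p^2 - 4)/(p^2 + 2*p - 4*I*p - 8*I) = (p - 2)/(p - 4*I)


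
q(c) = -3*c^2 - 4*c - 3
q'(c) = -6*c - 4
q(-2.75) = -14.69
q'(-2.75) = 12.50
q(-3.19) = -20.77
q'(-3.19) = 15.14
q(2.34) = -28.79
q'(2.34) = -18.04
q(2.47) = -31.18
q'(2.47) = -18.82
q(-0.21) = -2.29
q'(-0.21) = -2.74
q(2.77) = -37.10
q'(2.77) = -20.62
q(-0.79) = -1.71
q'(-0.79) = 0.74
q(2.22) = -26.67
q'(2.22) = -17.32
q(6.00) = -135.00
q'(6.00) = -40.00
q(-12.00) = -387.00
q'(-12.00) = 68.00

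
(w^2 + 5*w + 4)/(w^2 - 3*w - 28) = (w + 1)/(w - 7)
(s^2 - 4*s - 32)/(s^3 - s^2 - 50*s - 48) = (s + 4)/(s^2 + 7*s + 6)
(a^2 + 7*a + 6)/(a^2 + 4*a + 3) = (a + 6)/(a + 3)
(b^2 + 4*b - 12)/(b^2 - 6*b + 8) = (b + 6)/(b - 4)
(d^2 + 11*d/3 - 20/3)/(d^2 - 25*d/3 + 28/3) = (d + 5)/(d - 7)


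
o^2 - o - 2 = (o - 2)*(o + 1)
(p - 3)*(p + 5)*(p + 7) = p^3 + 9*p^2 - p - 105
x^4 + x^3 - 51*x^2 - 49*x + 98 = (x - 7)*(x - 1)*(x + 2)*(x + 7)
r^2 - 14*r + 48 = (r - 8)*(r - 6)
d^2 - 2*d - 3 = (d - 3)*(d + 1)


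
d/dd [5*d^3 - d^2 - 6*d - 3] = 15*d^2 - 2*d - 6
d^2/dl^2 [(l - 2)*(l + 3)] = 2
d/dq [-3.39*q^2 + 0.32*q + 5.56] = 0.32 - 6.78*q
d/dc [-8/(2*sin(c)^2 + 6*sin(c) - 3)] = 16*(2*sin(c) + 3)*cos(c)/(6*sin(c) - cos(2*c) - 2)^2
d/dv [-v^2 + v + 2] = 1 - 2*v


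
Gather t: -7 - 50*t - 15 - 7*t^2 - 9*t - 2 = -7*t^2 - 59*t - 24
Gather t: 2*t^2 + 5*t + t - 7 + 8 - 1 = 2*t^2 + 6*t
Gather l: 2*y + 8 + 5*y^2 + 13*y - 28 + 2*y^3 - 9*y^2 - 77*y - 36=2*y^3 - 4*y^2 - 62*y - 56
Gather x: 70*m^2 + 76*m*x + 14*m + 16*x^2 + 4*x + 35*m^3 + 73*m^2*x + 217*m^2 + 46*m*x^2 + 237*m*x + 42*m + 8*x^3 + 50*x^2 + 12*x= 35*m^3 + 287*m^2 + 56*m + 8*x^3 + x^2*(46*m + 66) + x*(73*m^2 + 313*m + 16)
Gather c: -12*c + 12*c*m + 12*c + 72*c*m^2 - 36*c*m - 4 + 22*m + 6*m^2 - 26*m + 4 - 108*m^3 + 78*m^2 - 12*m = c*(72*m^2 - 24*m) - 108*m^3 + 84*m^2 - 16*m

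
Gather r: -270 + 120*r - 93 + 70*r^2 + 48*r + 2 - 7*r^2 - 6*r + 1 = 63*r^2 + 162*r - 360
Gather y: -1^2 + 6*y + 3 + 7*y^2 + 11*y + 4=7*y^2 + 17*y + 6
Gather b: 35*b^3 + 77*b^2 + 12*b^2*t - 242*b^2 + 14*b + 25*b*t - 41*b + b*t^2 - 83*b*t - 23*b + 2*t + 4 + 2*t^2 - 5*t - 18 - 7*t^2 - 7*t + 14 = 35*b^3 + b^2*(12*t - 165) + b*(t^2 - 58*t - 50) - 5*t^2 - 10*t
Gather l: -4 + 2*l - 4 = 2*l - 8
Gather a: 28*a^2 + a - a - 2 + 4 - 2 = 28*a^2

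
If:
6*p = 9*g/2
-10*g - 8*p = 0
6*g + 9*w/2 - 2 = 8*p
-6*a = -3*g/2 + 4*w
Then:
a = -8/27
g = 0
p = 0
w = 4/9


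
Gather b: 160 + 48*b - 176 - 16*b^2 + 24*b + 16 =-16*b^2 + 72*b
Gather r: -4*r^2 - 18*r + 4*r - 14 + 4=-4*r^2 - 14*r - 10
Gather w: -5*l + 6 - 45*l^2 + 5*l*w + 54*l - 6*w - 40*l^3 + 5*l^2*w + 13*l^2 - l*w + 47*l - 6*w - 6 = -40*l^3 - 32*l^2 + 96*l + w*(5*l^2 + 4*l - 12)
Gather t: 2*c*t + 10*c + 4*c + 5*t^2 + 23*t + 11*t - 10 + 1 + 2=14*c + 5*t^2 + t*(2*c + 34) - 7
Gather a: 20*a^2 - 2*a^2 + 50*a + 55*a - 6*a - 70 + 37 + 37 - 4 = 18*a^2 + 99*a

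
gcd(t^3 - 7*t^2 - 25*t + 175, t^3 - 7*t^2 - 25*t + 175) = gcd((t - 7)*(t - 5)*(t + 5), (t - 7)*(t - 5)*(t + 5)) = t^3 - 7*t^2 - 25*t + 175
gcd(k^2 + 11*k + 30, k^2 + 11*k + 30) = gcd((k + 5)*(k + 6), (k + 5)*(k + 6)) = k^2 + 11*k + 30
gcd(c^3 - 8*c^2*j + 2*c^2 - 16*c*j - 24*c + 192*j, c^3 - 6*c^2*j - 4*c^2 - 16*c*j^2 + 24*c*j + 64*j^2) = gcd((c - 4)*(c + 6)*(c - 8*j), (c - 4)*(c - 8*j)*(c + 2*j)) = c^2 - 8*c*j - 4*c + 32*j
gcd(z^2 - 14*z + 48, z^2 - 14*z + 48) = z^2 - 14*z + 48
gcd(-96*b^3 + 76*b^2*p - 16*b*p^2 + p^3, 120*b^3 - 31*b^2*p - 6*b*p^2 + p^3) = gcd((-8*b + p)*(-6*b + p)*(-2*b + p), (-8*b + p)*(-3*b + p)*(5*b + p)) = -8*b + p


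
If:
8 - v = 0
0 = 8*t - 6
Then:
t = 3/4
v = 8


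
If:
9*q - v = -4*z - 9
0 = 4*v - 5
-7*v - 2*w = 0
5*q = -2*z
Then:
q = 31/4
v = 5/4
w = -35/8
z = -155/8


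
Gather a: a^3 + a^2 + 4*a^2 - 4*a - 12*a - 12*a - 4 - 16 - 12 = a^3 + 5*a^2 - 28*a - 32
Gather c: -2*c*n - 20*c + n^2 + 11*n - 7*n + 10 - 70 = c*(-2*n - 20) + n^2 + 4*n - 60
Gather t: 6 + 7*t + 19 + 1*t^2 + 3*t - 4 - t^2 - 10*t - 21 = 0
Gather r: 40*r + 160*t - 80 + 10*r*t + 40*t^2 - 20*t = r*(10*t + 40) + 40*t^2 + 140*t - 80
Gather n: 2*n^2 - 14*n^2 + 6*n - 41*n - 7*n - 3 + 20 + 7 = -12*n^2 - 42*n + 24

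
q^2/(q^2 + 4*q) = q/(q + 4)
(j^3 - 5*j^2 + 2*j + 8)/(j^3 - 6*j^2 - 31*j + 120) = (j^3 - 5*j^2 + 2*j + 8)/(j^3 - 6*j^2 - 31*j + 120)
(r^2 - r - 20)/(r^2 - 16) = (r - 5)/(r - 4)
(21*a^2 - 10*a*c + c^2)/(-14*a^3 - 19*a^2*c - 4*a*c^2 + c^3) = (-3*a + c)/(2*a^2 + 3*a*c + c^2)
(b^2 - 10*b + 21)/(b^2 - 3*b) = (b - 7)/b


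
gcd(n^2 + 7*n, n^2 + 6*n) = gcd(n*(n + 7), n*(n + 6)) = n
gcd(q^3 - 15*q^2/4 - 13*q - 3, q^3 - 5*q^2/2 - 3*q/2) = 1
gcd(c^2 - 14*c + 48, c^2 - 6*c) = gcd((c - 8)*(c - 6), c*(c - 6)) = c - 6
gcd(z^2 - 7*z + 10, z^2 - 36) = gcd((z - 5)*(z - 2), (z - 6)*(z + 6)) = 1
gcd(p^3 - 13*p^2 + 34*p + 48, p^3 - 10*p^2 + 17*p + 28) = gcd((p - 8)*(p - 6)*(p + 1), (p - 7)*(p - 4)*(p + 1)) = p + 1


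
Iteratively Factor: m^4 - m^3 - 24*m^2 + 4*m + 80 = (m + 2)*(m^3 - 3*m^2 - 18*m + 40) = (m - 2)*(m + 2)*(m^2 - m - 20) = (m - 2)*(m + 2)*(m + 4)*(m - 5)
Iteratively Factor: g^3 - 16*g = (g)*(g^2 - 16) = g*(g + 4)*(g - 4)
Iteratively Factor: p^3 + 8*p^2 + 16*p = (p + 4)*(p^2 + 4*p) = (p + 4)^2*(p)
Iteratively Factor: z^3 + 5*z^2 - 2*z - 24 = (z + 4)*(z^2 + z - 6) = (z - 2)*(z + 4)*(z + 3)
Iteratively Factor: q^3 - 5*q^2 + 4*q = (q - 4)*(q^2 - q) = (q - 4)*(q - 1)*(q)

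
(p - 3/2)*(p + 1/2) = p^2 - p - 3/4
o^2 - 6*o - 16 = (o - 8)*(o + 2)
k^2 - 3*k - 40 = (k - 8)*(k + 5)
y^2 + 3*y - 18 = (y - 3)*(y + 6)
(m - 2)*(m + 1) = m^2 - m - 2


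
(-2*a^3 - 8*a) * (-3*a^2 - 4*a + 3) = 6*a^5 + 8*a^4 + 18*a^3 + 32*a^2 - 24*a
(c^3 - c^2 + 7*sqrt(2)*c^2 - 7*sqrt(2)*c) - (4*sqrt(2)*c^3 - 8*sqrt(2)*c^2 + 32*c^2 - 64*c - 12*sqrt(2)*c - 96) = -4*sqrt(2)*c^3 + c^3 - 33*c^2 + 15*sqrt(2)*c^2 + 5*sqrt(2)*c + 64*c + 96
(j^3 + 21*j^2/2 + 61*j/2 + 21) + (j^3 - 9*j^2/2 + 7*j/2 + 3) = 2*j^3 + 6*j^2 + 34*j + 24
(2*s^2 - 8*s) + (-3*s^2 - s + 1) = -s^2 - 9*s + 1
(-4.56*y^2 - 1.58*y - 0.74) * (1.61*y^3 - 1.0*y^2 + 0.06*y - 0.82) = -7.3416*y^5 + 2.0162*y^4 + 0.115*y^3 + 4.3844*y^2 + 1.2512*y + 0.6068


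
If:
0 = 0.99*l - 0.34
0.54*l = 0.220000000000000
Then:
No Solution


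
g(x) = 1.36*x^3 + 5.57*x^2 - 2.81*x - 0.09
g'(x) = 4.08*x^2 + 11.14*x - 2.81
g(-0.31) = 1.28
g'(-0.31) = -5.87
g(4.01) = 165.90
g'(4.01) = 107.47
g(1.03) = 4.41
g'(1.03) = 12.99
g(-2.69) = 21.30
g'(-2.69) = -3.25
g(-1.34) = 10.40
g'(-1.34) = -10.41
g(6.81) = 668.61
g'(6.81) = 262.27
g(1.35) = 9.61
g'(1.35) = 19.66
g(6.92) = 697.86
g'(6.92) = 269.66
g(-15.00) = -3294.69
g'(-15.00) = 748.09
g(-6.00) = -76.47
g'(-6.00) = 77.23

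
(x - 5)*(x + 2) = x^2 - 3*x - 10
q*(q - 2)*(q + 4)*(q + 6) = q^4 + 8*q^3 + 4*q^2 - 48*q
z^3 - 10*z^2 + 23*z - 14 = (z - 7)*(z - 2)*(z - 1)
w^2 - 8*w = w*(w - 8)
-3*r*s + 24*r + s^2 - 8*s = (-3*r + s)*(s - 8)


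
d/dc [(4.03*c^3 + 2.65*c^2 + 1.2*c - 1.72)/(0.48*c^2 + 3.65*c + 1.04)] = (1.9344*c^4 + 29.419*c^3 + 21.6701*c^2 + 7.1632*c + 7.526)/(0.2304*c^4 + 3.504*c^3 + 14.3209*c^2 + 7.592*c + 1.0816)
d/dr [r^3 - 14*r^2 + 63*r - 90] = 3*r^2 - 28*r + 63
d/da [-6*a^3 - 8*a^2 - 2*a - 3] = -18*a^2 - 16*a - 2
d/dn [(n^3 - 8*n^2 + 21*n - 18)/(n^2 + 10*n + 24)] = (n^4 + 20*n^3 - 29*n^2 - 348*n + 684)/(n^4 + 20*n^3 + 148*n^2 + 480*n + 576)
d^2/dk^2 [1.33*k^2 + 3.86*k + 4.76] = 2.66000000000000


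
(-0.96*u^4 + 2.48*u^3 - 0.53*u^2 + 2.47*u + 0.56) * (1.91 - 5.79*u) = 5.5584*u^5 - 16.1928*u^4 + 7.8055*u^3 - 15.3136*u^2 + 1.4753*u + 1.0696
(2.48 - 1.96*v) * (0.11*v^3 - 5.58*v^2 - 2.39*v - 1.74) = -0.2156*v^4 + 11.2096*v^3 - 9.154*v^2 - 2.5168*v - 4.3152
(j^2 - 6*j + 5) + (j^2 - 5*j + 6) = 2*j^2 - 11*j + 11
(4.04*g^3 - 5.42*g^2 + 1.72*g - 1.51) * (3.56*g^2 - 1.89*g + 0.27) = 14.3824*g^5 - 26.9308*g^4 + 17.4578*g^3 - 10.0898*g^2 + 3.3183*g - 0.4077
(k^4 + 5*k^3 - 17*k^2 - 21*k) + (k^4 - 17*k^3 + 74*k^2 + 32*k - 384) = 2*k^4 - 12*k^3 + 57*k^2 + 11*k - 384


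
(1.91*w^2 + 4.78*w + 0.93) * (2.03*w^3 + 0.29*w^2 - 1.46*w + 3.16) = 3.8773*w^5 + 10.2573*w^4 + 0.4855*w^3 - 0.673500000000001*w^2 + 13.747*w + 2.9388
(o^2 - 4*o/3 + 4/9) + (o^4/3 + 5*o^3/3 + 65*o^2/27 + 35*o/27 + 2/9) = o^4/3 + 5*o^3/3 + 92*o^2/27 - o/27 + 2/3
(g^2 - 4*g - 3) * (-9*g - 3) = -9*g^3 + 33*g^2 + 39*g + 9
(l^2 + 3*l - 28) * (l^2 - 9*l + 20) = l^4 - 6*l^3 - 35*l^2 + 312*l - 560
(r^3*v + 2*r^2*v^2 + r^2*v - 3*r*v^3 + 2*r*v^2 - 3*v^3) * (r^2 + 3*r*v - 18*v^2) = r^5*v + 5*r^4*v^2 + r^4*v - 15*r^3*v^3 + 5*r^3*v^2 - 45*r^2*v^4 - 15*r^2*v^3 + 54*r*v^5 - 45*r*v^4 + 54*v^5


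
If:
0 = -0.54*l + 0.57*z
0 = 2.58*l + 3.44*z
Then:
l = 0.00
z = 0.00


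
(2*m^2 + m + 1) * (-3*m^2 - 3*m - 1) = -6*m^4 - 9*m^3 - 8*m^2 - 4*m - 1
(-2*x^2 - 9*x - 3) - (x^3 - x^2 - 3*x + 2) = -x^3 - x^2 - 6*x - 5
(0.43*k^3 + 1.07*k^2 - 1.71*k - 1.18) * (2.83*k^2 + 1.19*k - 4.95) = 1.2169*k^5 + 3.5398*k^4 - 5.6945*k^3 - 10.6708*k^2 + 7.0603*k + 5.841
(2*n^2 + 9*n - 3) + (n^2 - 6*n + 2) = 3*n^2 + 3*n - 1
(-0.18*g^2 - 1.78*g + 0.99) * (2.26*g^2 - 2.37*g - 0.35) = -0.4068*g^4 - 3.5962*g^3 + 6.519*g^2 - 1.7233*g - 0.3465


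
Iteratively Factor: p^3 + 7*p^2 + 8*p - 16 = (p - 1)*(p^2 + 8*p + 16) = (p - 1)*(p + 4)*(p + 4)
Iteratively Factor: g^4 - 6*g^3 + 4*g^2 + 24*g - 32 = (g - 4)*(g^3 - 2*g^2 - 4*g + 8) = (g - 4)*(g - 2)*(g^2 - 4) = (g - 4)*(g - 2)*(g + 2)*(g - 2)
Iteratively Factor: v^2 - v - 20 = (v - 5)*(v + 4)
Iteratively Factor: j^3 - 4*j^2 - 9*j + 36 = (j + 3)*(j^2 - 7*j + 12) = (j - 3)*(j + 3)*(j - 4)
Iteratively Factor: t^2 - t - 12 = (t - 4)*(t + 3)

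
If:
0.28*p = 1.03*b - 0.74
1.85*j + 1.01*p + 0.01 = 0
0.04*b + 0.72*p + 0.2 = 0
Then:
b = 0.63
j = 0.17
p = -0.31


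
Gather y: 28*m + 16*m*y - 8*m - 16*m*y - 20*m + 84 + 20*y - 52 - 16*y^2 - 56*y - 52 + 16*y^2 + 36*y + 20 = 0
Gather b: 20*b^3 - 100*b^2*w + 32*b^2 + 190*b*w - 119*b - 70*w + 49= 20*b^3 + b^2*(32 - 100*w) + b*(190*w - 119) - 70*w + 49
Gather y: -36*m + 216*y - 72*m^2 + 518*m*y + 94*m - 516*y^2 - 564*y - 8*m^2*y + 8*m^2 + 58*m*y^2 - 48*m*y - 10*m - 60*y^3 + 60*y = -64*m^2 + 48*m - 60*y^3 + y^2*(58*m - 516) + y*(-8*m^2 + 470*m - 288)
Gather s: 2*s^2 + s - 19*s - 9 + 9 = 2*s^2 - 18*s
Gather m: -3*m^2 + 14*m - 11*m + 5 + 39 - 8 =-3*m^2 + 3*m + 36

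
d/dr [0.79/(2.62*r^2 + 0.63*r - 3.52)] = (-4.1396*r - 0.4977)/(2.62*r^2 + 0.63*r - 3.52)^2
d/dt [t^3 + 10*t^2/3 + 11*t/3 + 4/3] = 3*t^2 + 20*t/3 + 11/3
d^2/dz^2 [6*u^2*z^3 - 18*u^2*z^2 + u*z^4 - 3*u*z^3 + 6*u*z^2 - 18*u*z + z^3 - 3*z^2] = 36*u^2*z - 36*u^2 + 12*u*z^2 - 18*u*z + 12*u + 6*z - 6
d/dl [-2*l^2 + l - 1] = 1 - 4*l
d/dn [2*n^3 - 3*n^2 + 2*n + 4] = 6*n^2 - 6*n + 2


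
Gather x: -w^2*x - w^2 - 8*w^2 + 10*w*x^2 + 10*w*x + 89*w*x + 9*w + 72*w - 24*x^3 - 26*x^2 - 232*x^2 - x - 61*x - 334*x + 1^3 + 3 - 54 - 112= -9*w^2 + 81*w - 24*x^3 + x^2*(10*w - 258) + x*(-w^2 + 99*w - 396) - 162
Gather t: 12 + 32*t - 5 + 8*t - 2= 40*t + 5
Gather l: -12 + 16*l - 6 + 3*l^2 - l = 3*l^2 + 15*l - 18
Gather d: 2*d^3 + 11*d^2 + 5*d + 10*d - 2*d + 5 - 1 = 2*d^3 + 11*d^2 + 13*d + 4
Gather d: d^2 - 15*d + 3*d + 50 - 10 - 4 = d^2 - 12*d + 36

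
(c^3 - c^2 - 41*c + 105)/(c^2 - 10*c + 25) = (c^2 + 4*c - 21)/(c - 5)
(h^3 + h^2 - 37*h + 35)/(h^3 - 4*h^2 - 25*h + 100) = (h^2 + 6*h - 7)/(h^2 + h - 20)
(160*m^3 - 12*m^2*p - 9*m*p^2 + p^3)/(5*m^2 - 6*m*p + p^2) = (-32*m^2 - 4*m*p + p^2)/(-m + p)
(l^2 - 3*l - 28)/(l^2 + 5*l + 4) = (l - 7)/(l + 1)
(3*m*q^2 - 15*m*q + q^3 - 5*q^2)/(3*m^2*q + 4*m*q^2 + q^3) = (q - 5)/(m + q)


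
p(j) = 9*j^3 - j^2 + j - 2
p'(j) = 27*j^2 - 2*j + 1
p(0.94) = 5.53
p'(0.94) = 22.98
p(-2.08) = -89.40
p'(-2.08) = 121.97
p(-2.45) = -142.81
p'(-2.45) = 167.97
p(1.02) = 7.53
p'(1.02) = 27.05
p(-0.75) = -7.11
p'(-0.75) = 17.69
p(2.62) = 155.62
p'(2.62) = 181.10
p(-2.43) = -139.48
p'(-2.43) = 165.29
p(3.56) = 394.95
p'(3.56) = 336.07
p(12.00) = 15418.00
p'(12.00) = 3865.00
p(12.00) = 15418.00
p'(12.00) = 3865.00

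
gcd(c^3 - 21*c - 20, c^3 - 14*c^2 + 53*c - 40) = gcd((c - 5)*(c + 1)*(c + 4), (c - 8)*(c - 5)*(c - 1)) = c - 5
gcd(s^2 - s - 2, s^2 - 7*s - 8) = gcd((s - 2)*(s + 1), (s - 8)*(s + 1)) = s + 1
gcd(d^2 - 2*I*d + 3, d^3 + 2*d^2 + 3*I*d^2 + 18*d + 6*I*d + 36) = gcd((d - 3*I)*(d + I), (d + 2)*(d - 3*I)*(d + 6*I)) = d - 3*I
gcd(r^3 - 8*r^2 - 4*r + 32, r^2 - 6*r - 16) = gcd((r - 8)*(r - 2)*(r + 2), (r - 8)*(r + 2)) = r^2 - 6*r - 16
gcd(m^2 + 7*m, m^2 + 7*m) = m^2 + 7*m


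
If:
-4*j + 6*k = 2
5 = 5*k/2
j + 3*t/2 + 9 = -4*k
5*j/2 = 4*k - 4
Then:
No Solution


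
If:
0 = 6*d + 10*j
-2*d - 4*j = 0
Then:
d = 0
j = 0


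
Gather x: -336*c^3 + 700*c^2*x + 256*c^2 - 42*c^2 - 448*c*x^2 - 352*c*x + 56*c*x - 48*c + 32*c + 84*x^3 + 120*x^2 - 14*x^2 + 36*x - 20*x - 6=-336*c^3 + 214*c^2 - 16*c + 84*x^3 + x^2*(106 - 448*c) + x*(700*c^2 - 296*c + 16) - 6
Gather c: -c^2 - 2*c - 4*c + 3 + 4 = -c^2 - 6*c + 7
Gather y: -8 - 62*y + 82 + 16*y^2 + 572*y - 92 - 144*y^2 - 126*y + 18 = -128*y^2 + 384*y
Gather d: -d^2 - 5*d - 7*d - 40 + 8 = -d^2 - 12*d - 32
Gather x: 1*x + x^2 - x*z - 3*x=x^2 + x*(-z - 2)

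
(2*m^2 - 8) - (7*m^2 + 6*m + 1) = -5*m^2 - 6*m - 9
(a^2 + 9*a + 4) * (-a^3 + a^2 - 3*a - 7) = -a^5 - 8*a^4 + 2*a^3 - 30*a^2 - 75*a - 28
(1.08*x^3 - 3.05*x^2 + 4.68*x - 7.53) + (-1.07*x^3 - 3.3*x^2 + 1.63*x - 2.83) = 0.01*x^3 - 6.35*x^2 + 6.31*x - 10.36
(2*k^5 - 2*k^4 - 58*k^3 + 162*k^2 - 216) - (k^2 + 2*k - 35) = 2*k^5 - 2*k^4 - 58*k^3 + 161*k^2 - 2*k - 181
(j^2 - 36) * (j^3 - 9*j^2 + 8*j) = j^5 - 9*j^4 - 28*j^3 + 324*j^2 - 288*j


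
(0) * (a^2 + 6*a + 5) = 0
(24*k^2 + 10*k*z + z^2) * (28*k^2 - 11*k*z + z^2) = 672*k^4 + 16*k^3*z - 58*k^2*z^2 - k*z^3 + z^4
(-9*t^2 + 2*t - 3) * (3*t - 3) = -27*t^3 + 33*t^2 - 15*t + 9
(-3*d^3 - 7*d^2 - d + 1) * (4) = -12*d^3 - 28*d^2 - 4*d + 4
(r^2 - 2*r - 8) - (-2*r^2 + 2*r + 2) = 3*r^2 - 4*r - 10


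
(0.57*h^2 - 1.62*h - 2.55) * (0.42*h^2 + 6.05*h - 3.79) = 0.2394*h^4 + 2.7681*h^3 - 13.0323*h^2 - 9.2877*h + 9.6645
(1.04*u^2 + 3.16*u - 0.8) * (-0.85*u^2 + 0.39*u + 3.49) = -0.884*u^4 - 2.2804*u^3 + 5.542*u^2 + 10.7164*u - 2.792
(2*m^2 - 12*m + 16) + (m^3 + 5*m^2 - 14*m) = m^3 + 7*m^2 - 26*m + 16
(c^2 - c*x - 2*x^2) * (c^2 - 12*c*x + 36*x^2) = c^4 - 13*c^3*x + 46*c^2*x^2 - 12*c*x^3 - 72*x^4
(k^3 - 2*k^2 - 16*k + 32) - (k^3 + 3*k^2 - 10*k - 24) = -5*k^2 - 6*k + 56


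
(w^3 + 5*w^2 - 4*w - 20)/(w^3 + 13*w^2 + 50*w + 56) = (w^2 + 3*w - 10)/(w^2 + 11*w + 28)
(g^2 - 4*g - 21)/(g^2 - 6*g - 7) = (g + 3)/(g + 1)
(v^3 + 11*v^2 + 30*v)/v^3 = 1 + 11/v + 30/v^2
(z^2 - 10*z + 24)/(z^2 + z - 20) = (z - 6)/(z + 5)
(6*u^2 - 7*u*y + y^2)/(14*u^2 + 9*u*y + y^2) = (6*u^2 - 7*u*y + y^2)/(14*u^2 + 9*u*y + y^2)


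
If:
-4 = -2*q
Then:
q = 2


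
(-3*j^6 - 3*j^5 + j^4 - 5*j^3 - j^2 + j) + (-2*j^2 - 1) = -3*j^6 - 3*j^5 + j^4 - 5*j^3 - 3*j^2 + j - 1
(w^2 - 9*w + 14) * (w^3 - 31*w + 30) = w^5 - 9*w^4 - 17*w^3 + 309*w^2 - 704*w + 420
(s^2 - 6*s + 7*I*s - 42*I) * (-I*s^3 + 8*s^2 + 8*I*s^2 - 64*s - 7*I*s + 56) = -I*s^5 + 15*s^4 + 14*I*s^4 - 210*s^3 + I*s^3 + 825*s^2 - 742*I*s^2 - 630*s + 3080*I*s - 2352*I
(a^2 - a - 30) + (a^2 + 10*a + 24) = 2*a^2 + 9*a - 6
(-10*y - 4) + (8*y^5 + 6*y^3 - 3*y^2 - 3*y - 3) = 8*y^5 + 6*y^3 - 3*y^2 - 13*y - 7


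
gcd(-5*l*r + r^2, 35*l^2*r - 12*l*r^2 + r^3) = -5*l*r + r^2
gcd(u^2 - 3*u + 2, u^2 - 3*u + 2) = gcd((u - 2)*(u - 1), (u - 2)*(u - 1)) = u^2 - 3*u + 2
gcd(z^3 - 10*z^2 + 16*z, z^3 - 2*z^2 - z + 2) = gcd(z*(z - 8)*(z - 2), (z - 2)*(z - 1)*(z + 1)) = z - 2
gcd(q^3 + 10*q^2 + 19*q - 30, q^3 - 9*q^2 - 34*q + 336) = q + 6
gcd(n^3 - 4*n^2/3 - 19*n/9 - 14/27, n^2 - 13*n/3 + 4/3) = 1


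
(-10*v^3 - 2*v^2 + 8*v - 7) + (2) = -10*v^3 - 2*v^2 + 8*v - 5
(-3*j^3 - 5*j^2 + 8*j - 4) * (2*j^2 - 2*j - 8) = -6*j^5 - 4*j^4 + 50*j^3 + 16*j^2 - 56*j + 32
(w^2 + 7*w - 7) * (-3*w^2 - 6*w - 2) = -3*w^4 - 27*w^3 - 23*w^2 + 28*w + 14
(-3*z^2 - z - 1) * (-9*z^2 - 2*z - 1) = 27*z^4 + 15*z^3 + 14*z^2 + 3*z + 1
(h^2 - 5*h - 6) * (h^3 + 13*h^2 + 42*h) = h^5 + 8*h^4 - 29*h^3 - 288*h^2 - 252*h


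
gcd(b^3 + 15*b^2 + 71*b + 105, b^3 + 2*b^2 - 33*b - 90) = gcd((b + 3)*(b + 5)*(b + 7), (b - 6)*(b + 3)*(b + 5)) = b^2 + 8*b + 15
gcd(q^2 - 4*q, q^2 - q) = q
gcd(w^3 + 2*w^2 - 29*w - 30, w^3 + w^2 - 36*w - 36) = w^2 + 7*w + 6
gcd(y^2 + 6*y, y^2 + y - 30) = y + 6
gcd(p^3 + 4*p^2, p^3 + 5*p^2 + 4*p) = p^2 + 4*p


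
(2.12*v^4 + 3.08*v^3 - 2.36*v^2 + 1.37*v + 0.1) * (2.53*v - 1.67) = 5.3636*v^5 + 4.252*v^4 - 11.1144*v^3 + 7.4073*v^2 - 2.0349*v - 0.167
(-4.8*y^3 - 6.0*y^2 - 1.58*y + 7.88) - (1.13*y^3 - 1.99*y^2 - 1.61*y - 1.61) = -5.93*y^3 - 4.01*y^2 + 0.03*y + 9.49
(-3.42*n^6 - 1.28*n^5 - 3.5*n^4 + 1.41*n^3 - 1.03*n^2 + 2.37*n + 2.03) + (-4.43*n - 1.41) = -3.42*n^6 - 1.28*n^5 - 3.5*n^4 + 1.41*n^3 - 1.03*n^2 - 2.06*n + 0.62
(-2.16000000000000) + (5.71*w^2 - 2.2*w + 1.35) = 5.71*w^2 - 2.2*w - 0.81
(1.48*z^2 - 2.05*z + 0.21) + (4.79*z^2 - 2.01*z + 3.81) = 6.27*z^2 - 4.06*z + 4.02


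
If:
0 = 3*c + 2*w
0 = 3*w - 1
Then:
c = -2/9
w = 1/3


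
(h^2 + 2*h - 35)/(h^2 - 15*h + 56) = (h^2 + 2*h - 35)/(h^2 - 15*h + 56)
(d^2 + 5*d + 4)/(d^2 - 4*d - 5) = (d + 4)/(d - 5)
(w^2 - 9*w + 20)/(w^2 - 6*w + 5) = (w - 4)/(w - 1)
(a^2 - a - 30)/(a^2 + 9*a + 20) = (a - 6)/(a + 4)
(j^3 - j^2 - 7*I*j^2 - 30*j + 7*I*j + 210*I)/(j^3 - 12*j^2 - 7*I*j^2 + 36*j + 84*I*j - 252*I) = (j + 5)/(j - 6)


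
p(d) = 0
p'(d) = 0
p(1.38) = 0.00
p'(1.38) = 0.00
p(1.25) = 0.00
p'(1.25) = 0.00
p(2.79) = 0.00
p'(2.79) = 0.00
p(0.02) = 0.00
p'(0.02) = 0.00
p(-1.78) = 0.00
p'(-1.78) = 0.00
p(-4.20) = 0.00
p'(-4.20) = 0.00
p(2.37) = 0.00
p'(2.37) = 0.00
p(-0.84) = 0.00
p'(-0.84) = 0.00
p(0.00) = 0.00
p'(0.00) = 0.00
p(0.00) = 0.00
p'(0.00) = 0.00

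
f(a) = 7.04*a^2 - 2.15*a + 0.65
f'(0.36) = 2.92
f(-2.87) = 64.81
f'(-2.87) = -42.56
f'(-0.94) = -15.39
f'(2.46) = 32.49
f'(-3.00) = -44.39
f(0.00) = 0.65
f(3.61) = 84.63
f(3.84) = 96.20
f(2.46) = 37.96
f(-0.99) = 9.68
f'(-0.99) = -16.09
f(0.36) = 0.79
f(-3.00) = 70.46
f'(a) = 14.08*a - 2.15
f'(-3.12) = -46.08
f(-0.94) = 8.89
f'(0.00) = -2.15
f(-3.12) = 75.89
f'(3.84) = 51.92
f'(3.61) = 48.68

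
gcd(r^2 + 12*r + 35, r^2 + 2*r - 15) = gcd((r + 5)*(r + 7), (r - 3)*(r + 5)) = r + 5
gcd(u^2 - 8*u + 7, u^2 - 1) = u - 1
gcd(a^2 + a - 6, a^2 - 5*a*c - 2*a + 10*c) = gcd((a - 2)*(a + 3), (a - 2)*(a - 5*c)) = a - 2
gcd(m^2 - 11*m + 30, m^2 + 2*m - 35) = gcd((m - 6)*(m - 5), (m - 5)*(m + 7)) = m - 5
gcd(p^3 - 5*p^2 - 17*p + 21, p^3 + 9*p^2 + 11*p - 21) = p^2 + 2*p - 3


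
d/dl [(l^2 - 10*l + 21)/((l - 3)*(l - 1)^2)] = (13 - l)/(l^3 - 3*l^2 + 3*l - 1)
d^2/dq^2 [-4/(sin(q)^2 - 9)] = 8*(2*sin(q)^4 + 15*sin(q)^2 - 9)/(sin(q)^2 - 9)^3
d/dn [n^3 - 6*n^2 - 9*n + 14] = 3*n^2 - 12*n - 9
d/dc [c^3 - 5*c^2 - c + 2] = 3*c^2 - 10*c - 1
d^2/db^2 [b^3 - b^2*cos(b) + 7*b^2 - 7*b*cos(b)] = b^2*cos(b) + 4*b*sin(b) + 7*b*cos(b) + 6*b + 14*sin(b) - 2*cos(b) + 14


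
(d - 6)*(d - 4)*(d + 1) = d^3 - 9*d^2 + 14*d + 24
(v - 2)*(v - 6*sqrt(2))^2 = v^3 - 12*sqrt(2)*v^2 - 2*v^2 + 24*sqrt(2)*v + 72*v - 144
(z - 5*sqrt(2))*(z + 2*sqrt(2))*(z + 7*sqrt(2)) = z^3 + 4*sqrt(2)*z^2 - 62*z - 140*sqrt(2)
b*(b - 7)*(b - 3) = b^3 - 10*b^2 + 21*b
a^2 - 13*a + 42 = (a - 7)*(a - 6)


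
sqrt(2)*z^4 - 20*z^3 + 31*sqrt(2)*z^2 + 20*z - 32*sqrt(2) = (z - 1)*(z - 8*sqrt(2))*(z - 2*sqrt(2))*(sqrt(2)*z + sqrt(2))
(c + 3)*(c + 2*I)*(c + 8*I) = c^3 + 3*c^2 + 10*I*c^2 - 16*c + 30*I*c - 48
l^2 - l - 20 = (l - 5)*(l + 4)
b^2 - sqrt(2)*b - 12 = (b - 3*sqrt(2))*(b + 2*sqrt(2))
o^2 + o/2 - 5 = (o - 2)*(o + 5/2)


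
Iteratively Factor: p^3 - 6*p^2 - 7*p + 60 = (p - 5)*(p^2 - p - 12) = (p - 5)*(p - 4)*(p + 3)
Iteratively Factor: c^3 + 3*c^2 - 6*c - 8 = (c + 4)*(c^2 - c - 2) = (c - 2)*(c + 4)*(c + 1)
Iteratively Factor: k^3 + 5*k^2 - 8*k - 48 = (k - 3)*(k^2 + 8*k + 16) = (k - 3)*(k + 4)*(k + 4)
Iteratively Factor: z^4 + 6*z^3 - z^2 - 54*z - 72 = (z + 2)*(z^3 + 4*z^2 - 9*z - 36) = (z + 2)*(z + 4)*(z^2 - 9) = (z + 2)*(z + 3)*(z + 4)*(z - 3)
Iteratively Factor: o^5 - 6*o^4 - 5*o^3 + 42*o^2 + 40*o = (o - 5)*(o^4 - o^3 - 10*o^2 - 8*o) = (o - 5)*(o + 1)*(o^3 - 2*o^2 - 8*o) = (o - 5)*(o - 4)*(o + 1)*(o^2 + 2*o) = o*(o - 5)*(o - 4)*(o + 1)*(o + 2)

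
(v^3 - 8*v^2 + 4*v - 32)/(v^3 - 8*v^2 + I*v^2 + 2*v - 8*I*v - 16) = (v - 2*I)/(v - I)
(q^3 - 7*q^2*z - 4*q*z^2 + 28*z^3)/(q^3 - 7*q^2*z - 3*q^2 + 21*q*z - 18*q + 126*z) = (q^2 - 4*z^2)/(q^2 - 3*q - 18)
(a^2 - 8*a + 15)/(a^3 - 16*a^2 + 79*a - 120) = 1/(a - 8)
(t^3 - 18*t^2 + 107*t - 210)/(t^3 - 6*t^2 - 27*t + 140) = (t^2 - 11*t + 30)/(t^2 + t - 20)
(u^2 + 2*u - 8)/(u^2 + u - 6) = (u + 4)/(u + 3)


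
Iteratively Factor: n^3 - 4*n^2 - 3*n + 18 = (n - 3)*(n^2 - n - 6) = (n - 3)^2*(n + 2)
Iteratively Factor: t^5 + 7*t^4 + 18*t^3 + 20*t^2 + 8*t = (t + 1)*(t^4 + 6*t^3 + 12*t^2 + 8*t) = (t + 1)*(t + 2)*(t^3 + 4*t^2 + 4*t) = (t + 1)*(t + 2)^2*(t^2 + 2*t) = t*(t + 1)*(t + 2)^2*(t + 2)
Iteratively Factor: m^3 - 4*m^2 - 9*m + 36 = (m + 3)*(m^2 - 7*m + 12) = (m - 4)*(m + 3)*(m - 3)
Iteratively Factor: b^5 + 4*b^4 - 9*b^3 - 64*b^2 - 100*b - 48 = (b + 2)*(b^4 + 2*b^3 - 13*b^2 - 38*b - 24) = (b + 1)*(b + 2)*(b^3 + b^2 - 14*b - 24) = (b - 4)*(b + 1)*(b + 2)*(b^2 + 5*b + 6) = (b - 4)*(b + 1)*(b + 2)^2*(b + 3)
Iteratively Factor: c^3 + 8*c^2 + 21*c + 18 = (c + 3)*(c^2 + 5*c + 6) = (c + 3)^2*(c + 2)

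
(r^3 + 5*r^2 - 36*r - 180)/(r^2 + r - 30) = (r^2 - r - 30)/(r - 5)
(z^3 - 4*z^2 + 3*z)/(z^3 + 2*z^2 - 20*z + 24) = z*(z^2 - 4*z + 3)/(z^3 + 2*z^2 - 20*z + 24)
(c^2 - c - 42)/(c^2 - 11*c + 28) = (c + 6)/(c - 4)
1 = 1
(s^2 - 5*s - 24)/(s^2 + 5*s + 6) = (s - 8)/(s + 2)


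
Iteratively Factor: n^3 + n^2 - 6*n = (n - 2)*(n^2 + 3*n) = n*(n - 2)*(n + 3)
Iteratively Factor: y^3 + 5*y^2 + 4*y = (y + 1)*(y^2 + 4*y) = y*(y + 1)*(y + 4)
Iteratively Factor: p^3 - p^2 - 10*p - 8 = (p + 2)*(p^2 - 3*p - 4) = (p + 1)*(p + 2)*(p - 4)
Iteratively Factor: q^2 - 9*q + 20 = (q - 4)*(q - 5)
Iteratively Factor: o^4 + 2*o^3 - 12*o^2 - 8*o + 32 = (o + 4)*(o^3 - 2*o^2 - 4*o + 8) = (o - 2)*(o + 4)*(o^2 - 4) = (o - 2)*(o + 2)*(o + 4)*(o - 2)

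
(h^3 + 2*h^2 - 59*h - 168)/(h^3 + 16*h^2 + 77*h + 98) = (h^2 - 5*h - 24)/(h^2 + 9*h + 14)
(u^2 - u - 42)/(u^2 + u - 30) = (u - 7)/(u - 5)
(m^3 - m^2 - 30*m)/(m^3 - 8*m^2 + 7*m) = (m^2 - m - 30)/(m^2 - 8*m + 7)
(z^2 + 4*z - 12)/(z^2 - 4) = (z + 6)/(z + 2)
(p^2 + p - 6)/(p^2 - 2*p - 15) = (p - 2)/(p - 5)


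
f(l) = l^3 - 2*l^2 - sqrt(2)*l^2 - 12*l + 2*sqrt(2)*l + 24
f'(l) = 3*l^2 - 4*l - 2*sqrt(2)*l - 12 + 2*sqrt(2)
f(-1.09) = 28.65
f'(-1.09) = 1.84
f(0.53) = 18.33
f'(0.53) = -11.95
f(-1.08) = 28.66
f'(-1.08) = 1.70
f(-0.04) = 24.36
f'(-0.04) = -8.89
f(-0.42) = 27.18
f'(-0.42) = -5.77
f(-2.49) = 10.23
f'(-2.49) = 26.43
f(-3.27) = -17.48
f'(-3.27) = 45.24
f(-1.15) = 28.51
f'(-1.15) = 2.65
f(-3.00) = -6.21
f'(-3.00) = 38.31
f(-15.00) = -3981.62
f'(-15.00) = 768.25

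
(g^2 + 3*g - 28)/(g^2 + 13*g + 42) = (g - 4)/(g + 6)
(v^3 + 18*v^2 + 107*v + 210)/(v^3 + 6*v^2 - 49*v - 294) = (v + 5)/(v - 7)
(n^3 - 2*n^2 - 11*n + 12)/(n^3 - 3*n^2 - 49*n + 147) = (n^3 - 2*n^2 - 11*n + 12)/(n^3 - 3*n^2 - 49*n + 147)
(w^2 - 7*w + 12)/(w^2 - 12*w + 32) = (w - 3)/(w - 8)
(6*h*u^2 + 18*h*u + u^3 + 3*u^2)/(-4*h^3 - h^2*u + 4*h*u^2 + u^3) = u*(6*h*u + 18*h + u^2 + 3*u)/(-4*h^3 - h^2*u + 4*h*u^2 + u^3)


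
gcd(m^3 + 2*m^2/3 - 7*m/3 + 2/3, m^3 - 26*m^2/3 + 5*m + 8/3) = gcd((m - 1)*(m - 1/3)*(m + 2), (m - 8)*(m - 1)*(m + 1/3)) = m - 1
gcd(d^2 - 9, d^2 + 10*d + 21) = d + 3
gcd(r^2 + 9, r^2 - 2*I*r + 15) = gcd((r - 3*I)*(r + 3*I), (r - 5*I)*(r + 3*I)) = r + 3*I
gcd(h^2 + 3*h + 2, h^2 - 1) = h + 1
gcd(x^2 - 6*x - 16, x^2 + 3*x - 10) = 1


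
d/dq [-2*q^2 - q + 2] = -4*q - 1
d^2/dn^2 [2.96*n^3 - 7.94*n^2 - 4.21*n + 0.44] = 17.76*n - 15.88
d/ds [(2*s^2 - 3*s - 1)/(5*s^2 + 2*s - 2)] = (19*s^2 + 2*s + 8)/(25*s^4 + 20*s^3 - 16*s^2 - 8*s + 4)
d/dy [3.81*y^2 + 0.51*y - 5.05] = 7.62*y + 0.51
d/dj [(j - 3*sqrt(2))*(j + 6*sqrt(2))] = 2*j + 3*sqrt(2)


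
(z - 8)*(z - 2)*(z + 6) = z^3 - 4*z^2 - 44*z + 96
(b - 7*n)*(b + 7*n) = b^2 - 49*n^2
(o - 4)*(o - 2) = o^2 - 6*o + 8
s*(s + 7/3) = s^2 + 7*s/3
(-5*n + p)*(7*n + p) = -35*n^2 + 2*n*p + p^2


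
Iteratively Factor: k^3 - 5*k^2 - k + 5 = (k + 1)*(k^2 - 6*k + 5) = (k - 5)*(k + 1)*(k - 1)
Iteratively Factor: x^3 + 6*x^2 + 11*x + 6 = (x + 1)*(x^2 + 5*x + 6) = (x + 1)*(x + 3)*(x + 2)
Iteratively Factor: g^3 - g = (g - 1)*(g^2 + g) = (g - 1)*(g + 1)*(g)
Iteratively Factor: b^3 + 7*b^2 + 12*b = (b)*(b^2 + 7*b + 12) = b*(b + 3)*(b + 4)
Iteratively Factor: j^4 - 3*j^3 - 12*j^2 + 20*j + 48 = (j - 4)*(j^3 + j^2 - 8*j - 12) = (j - 4)*(j + 2)*(j^2 - j - 6) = (j - 4)*(j - 3)*(j + 2)*(j + 2)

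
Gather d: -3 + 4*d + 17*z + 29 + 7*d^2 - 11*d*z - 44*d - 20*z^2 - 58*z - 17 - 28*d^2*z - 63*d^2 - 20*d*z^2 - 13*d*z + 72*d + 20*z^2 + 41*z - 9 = d^2*(-28*z - 56) + d*(-20*z^2 - 24*z + 32)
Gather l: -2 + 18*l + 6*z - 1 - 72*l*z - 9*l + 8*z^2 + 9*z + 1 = l*(9 - 72*z) + 8*z^2 + 15*z - 2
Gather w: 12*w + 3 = 12*w + 3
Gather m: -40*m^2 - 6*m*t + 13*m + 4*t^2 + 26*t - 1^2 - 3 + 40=-40*m^2 + m*(13 - 6*t) + 4*t^2 + 26*t + 36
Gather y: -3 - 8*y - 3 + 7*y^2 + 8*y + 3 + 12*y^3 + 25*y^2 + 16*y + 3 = 12*y^3 + 32*y^2 + 16*y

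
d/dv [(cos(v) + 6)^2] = -2*(cos(v) + 6)*sin(v)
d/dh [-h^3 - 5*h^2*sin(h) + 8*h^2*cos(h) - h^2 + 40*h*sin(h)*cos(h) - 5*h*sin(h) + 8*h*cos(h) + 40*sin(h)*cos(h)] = -8*h^2*sin(h) - 5*h^2*cos(h) - 3*h^2 - 18*h*sin(h) + 11*h*cos(h) + 40*h*cos(2*h) - 2*h - 5*sin(h) + 20*sin(2*h) + 8*cos(h) + 40*cos(2*h)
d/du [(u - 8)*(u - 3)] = 2*u - 11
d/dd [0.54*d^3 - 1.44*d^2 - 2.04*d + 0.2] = 1.62*d^2 - 2.88*d - 2.04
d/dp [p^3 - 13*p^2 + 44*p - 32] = 3*p^2 - 26*p + 44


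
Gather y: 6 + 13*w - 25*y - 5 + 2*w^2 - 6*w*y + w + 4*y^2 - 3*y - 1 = 2*w^2 + 14*w + 4*y^2 + y*(-6*w - 28)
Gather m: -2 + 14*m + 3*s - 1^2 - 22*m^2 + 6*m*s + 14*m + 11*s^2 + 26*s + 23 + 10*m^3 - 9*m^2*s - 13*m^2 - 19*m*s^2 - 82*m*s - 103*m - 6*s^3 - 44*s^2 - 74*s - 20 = 10*m^3 + m^2*(-9*s - 35) + m*(-19*s^2 - 76*s - 75) - 6*s^3 - 33*s^2 - 45*s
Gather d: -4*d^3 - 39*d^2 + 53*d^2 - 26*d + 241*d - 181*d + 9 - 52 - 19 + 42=-4*d^3 + 14*d^2 + 34*d - 20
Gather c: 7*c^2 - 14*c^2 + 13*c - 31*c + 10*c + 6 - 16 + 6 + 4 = -7*c^2 - 8*c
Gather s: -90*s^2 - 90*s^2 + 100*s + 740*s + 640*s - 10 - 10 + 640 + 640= -180*s^2 + 1480*s + 1260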